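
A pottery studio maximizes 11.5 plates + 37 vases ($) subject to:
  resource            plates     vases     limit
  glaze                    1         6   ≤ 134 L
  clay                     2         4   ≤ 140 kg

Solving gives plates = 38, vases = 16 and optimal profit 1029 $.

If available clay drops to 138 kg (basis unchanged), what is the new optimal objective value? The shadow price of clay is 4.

Δb = -2, so new z* = 1029 + (4)·(-2) = 1029 − 8 = 1021.

1021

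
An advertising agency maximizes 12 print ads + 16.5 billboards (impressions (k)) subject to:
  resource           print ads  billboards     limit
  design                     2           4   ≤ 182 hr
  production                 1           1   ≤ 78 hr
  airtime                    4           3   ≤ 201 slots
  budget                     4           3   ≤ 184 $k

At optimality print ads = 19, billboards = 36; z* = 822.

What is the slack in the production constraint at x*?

23

production used = 1·19 + 1·36 = 55; slack = 78 − 55 = 23.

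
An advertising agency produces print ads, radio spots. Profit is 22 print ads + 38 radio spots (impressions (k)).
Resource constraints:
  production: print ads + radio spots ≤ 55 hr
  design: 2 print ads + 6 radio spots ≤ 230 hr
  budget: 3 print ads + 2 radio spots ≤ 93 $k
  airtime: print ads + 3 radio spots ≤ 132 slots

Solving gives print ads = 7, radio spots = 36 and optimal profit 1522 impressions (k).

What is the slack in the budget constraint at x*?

0

budget used = 3·7 + 2·36 = 93; slack = 93 − 93 = 0.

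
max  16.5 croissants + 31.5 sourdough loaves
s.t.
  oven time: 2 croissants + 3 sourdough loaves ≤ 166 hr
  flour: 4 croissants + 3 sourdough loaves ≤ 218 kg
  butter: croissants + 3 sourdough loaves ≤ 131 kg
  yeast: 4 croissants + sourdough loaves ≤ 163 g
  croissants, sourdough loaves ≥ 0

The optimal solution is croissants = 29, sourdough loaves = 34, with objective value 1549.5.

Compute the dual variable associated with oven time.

At the optimum: oven time uses 160 of 166 (slack = 6); flour uses 218 of 218 (binding); butter uses 131 of 131 (binding); yeast uses 150 of 163 (slack = 13).
Slack constraints have shadow price 0 (complementary slackness).
The binding rows give the dual system: 4·y_flour + 1·y_butter = 16.5 and 3·y_flour + 3·y_butter = 31.5.
→ y_flour = 2 and y_butter = 8.5.
Shadow price of oven time = 0.

0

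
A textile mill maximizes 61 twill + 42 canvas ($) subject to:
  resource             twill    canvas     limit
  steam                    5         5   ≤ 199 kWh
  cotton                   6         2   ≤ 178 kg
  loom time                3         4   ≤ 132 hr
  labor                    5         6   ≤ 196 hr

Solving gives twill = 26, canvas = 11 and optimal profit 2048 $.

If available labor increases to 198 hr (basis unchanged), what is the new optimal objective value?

2058

Binding: cotton and labor. Non-binding: steam (14 unused), loom time (10 unused).
By complementary slackness, y = 0 for the non-binding constraints.
The binding rows give the dual system: 6·y_cotton + 5·y_labor = 61 and 2·y_cotton + 6·y_labor = 42.
→ y_cotton = 6 and y_labor = 5.
Δz = y_labor·Δb = 5 × (2) = 10, so new z* = 2048 + 10 = 2058.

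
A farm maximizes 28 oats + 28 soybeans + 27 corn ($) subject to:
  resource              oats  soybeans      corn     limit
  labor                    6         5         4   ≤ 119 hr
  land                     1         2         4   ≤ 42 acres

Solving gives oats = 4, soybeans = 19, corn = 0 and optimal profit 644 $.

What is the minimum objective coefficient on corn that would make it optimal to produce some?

32

Check each constraint at x*: labor 119/119 (tight); land 42/42 (tight).
From A_Bᵀ y = c: 6·y_labor + 1·y_land = 28; 5·y_labor + 2·y_land = 28.
This yields shadow prices y_labor = 4, y_land = 4.
corn enters the basis when its profit ≥ yᵀa₃ = 4·4 + 4·4 = 32.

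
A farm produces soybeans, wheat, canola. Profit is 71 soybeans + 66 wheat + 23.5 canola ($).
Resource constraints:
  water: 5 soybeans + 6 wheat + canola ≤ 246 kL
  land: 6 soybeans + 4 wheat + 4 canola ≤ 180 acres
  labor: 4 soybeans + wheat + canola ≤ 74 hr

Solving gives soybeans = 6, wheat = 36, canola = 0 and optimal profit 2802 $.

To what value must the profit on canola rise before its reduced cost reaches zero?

31

At the optimum: water uses 246 of 246 (binding); land uses 180 of 180 (binding); labor uses 60 of 74 (slack = 14).
Since labor is not tight, its dual is 0.
Dual feasibility on the basic columns requires 5·y_water + 6·y_land = 71, 6·y_water + 4·y_land = 66.
This yields shadow prices y_water = 7, y_land = 6.
canola enters the basis when its profit ≥ yᵀa₃ = 7·1 + 6·4 = 31.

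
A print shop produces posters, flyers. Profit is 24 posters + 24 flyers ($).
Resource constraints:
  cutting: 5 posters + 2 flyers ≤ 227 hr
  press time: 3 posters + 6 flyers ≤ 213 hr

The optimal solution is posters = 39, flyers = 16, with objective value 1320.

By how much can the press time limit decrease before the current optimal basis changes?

Binding constraints: cutting, press time. The basis is B = [[5,2],[3,6]] with det 24.
Per unit decrease in press time, x* moves by d = (0.0833, -0.2083).
The basis stays optimal until flyers reaches 0; allowable decrease = 76.8 hr.

76.8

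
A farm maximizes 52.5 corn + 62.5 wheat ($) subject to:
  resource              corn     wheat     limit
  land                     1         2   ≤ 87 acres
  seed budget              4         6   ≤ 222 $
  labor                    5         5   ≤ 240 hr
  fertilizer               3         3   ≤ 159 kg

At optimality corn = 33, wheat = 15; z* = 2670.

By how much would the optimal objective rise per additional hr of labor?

Binding: seed budget and labor. Non-binding: land (24 unused), fertilizer (15 unused).
Since land, fertilizer are not tight, their duals are 0.
Dual feasibility on the basic columns requires 4·y_seed budget + 5·y_labor = 52.5, 6·y_seed budget + 5·y_labor = 62.5.
Solving: y_seed budget = 5, y_labor = 6.5.
Shadow price of labor = 6.5.

6.5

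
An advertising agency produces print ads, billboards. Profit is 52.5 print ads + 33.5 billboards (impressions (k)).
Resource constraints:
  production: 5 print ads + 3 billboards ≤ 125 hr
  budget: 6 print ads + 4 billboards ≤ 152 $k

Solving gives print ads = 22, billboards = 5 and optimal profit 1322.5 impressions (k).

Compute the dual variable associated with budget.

5

Both production and budget are binding at x*.
Dual feasibility on the basic columns requires 5·y_production + 6·y_budget = 52.5, 3·y_production + 4·y_budget = 33.5.
→ y_production = 4.5 and y_budget = 5.
Shadow price of budget = 5.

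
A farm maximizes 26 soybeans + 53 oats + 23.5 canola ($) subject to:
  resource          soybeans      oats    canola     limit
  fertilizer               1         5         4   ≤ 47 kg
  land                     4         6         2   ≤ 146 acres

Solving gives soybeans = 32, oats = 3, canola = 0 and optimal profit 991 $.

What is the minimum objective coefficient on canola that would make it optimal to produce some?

Check each constraint at x*: fertilizer 47/47 (tight); land 146/146 (tight).
From A_Bᵀ y = c: 1·y_fertilizer + 4·y_land = 26; 5·y_fertilizer + 6·y_land = 53.
Solving: y_fertilizer = 4, y_land = 5.5.
canola enters the basis when its profit ≥ yᵀa₃ = 4·4 + 5.5·2 = 27.

27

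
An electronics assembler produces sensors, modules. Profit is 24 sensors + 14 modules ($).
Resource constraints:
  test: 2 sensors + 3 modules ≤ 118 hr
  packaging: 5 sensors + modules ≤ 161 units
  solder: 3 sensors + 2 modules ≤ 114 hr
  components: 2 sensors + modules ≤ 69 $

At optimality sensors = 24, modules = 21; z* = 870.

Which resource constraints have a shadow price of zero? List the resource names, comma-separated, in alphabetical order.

test: 111/118 (slack 7)
packaging: 141/161 (slack 20)
solder: 114/114 (binding)
components: 69/69 (binding)
By complementary slackness, a constraint with positive slack has shadow price 0 → packaging, test.

packaging, test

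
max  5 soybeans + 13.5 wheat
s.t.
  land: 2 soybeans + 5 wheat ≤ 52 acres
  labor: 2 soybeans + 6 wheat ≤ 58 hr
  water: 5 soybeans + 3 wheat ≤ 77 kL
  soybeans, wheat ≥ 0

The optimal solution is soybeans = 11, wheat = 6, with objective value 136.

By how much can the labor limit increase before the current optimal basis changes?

4.4

Binding constraints: land, labor. The basis is B = [[2,5],[2,6]] with det 2.
Per unit increase in labor, x* moves by d = (-2.5, 1).
The basis stays optimal until soybeans reaches 0; allowable increase = 4.4 hr.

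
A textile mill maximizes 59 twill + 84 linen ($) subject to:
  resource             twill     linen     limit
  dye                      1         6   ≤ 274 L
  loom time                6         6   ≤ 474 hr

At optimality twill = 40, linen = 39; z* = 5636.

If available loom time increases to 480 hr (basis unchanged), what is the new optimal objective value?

5690

Both dye and loom time are binding at x*.
From A_Bᵀ y = c: 1·y_dye + 6·y_loom time = 59; 6·y_dye + 6·y_loom time = 84.
This yields shadow prices y_dye = 5, y_loom time = 9.
Δz = y_loom time·Δb = 9 × (6) = 54, so new z* = 5636 + 54 = 5690.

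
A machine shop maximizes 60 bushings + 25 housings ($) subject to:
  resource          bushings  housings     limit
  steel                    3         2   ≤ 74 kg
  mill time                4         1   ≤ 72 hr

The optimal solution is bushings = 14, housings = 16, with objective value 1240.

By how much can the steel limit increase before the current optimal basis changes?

70

Binding constraints: steel, mill time. The basis is B = [[3,2],[4,1]] with det -5.
Per unit increase in steel, x* moves by d = (-0.2, 0.8).
The basis stays optimal until bushings reaches 0; allowable increase = 70 kg.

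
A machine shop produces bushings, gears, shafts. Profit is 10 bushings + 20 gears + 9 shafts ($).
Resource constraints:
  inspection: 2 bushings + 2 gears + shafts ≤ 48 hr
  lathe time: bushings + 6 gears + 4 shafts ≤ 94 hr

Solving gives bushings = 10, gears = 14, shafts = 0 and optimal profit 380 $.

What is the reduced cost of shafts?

At the optimum: inspection uses 48 of 48 (binding); lathe time uses 94 of 94 (binding).
The binding rows give the dual system: 2·y_inspection + 1·y_lathe time = 10 and 2·y_inspection + 6·y_lathe time = 20.
Solving: y_inspection = 4, y_lathe time = 2.
Reduced cost of shafts: c₃ − yᵀa₃ = 9 − (4·1 + 2·4) = 9 − 12 = -3.

-3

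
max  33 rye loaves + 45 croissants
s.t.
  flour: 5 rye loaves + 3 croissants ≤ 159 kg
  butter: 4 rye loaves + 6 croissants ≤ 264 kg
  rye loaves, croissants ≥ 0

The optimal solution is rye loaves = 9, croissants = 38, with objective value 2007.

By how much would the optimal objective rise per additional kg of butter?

7

Both flour and butter are binding at x*.
The binding rows give the dual system: 5·y_flour + 4·y_butter = 33 and 3·y_flour + 6·y_butter = 45.
This yields shadow prices y_flour = 1, y_butter = 7.
Shadow price of butter = 7.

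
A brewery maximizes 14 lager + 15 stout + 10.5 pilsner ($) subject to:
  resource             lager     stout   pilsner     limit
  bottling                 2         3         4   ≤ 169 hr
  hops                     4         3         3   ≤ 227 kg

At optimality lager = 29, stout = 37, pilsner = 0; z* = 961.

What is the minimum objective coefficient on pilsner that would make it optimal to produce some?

Check each constraint at x*: bottling 169/169 (tight); hops 227/227 (tight).
From A_Bᵀ y = c: 2·y_bottling + 4·y_hops = 14; 3·y_bottling + 3·y_hops = 15.
→ y_bottling = 3 and y_hops = 2.
pilsner enters the basis when its profit ≥ yᵀa₃ = 3·4 + 2·3 = 18.

18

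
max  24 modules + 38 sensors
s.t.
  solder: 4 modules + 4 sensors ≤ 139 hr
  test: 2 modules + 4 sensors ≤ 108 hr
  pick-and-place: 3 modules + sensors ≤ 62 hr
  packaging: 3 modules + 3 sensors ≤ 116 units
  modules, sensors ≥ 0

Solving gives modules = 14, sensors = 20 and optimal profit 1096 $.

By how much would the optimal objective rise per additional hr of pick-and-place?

2

At the optimum: solder uses 136 of 139 (slack = 3); test uses 108 of 108 (binding); pick-and-place uses 62 of 62 (binding); packaging uses 102 of 116 (slack = 14).
Since solder, packaging are not tight, their duals are 0.
From A_Bᵀ y = c: 2·y_test + 3·y_pick-and-place = 24; 4·y_test + 1·y_pick-and-place = 38.
This yields shadow prices y_test = 9, y_pick-and-place = 2.
Shadow price of pick-and-place = 2.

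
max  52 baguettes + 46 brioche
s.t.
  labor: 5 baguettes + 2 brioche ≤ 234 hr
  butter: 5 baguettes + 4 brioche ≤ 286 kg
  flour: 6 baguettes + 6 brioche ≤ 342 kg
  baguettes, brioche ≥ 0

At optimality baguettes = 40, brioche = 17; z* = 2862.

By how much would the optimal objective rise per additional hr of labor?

At the optimum: labor uses 234 of 234 (binding); butter uses 268 of 286 (slack = 18); flour uses 342 of 342 (binding).
Since butter is not tight, its dual is 0.
Dual feasibility on the basic columns requires 5·y_labor + 6·y_flour = 52, 2·y_labor + 6·y_flour = 46.
Solving: y_labor = 2, y_flour = 7.
Shadow price of labor = 2.

2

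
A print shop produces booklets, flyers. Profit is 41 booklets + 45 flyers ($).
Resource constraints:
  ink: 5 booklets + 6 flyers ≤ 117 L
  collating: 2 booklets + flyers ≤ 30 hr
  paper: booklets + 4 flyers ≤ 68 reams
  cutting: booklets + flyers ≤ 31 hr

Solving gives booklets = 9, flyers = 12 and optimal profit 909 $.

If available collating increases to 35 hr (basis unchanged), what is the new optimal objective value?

924

Binding: ink and collating. Non-binding: paper (11 unused), cutting (10 unused).
By complementary slackness, y = 0 for the non-binding constraints.
From A_Bᵀ y = c: 5·y_ink + 2·y_collating = 41; 6·y_ink + 1·y_collating = 45.
Solving: y_ink = 7, y_collating = 3.
Δz = y_collating·Δb = 3 × (5) = 15, so new z* = 909 + 15 = 924.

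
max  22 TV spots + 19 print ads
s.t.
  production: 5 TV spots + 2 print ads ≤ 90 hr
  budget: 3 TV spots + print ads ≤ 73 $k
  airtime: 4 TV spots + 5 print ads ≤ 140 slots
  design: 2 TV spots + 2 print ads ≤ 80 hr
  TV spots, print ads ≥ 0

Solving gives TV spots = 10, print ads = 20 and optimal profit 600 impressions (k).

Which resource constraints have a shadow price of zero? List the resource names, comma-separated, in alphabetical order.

budget, design

production: 90/90 (binding)
budget: 50/73 (slack 23)
airtime: 140/140 (binding)
design: 60/80 (slack 20)
By complementary slackness, a constraint with positive slack has shadow price 0 → budget, design.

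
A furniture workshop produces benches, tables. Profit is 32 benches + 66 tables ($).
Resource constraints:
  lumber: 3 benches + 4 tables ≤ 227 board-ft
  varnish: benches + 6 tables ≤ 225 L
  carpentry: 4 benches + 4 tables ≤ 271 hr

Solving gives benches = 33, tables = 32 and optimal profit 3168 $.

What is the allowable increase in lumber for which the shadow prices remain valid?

Binding constraints: lumber, varnish. The basis is B = [[3,4],[1,6]] with det 14.
Per unit increase in lumber, x* moves by d = (0.4286, -0.0714).
The basis stays optimal until carpentry becomes binding; allowable increase = 7.7 board-ft.

7.7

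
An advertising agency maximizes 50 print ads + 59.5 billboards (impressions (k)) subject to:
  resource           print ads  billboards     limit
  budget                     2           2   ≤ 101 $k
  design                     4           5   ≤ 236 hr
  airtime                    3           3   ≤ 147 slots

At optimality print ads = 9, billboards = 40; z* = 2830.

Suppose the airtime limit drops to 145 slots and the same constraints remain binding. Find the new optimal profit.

2822

Binding: design and airtime. Non-binding: budget (3 unused).
Since budget is not tight, its dual is 0.
From A_Bᵀ y = c: 4·y_design + 3·y_airtime = 50; 5·y_design + 3·y_airtime = 59.5.
This yields shadow prices y_design = 9.5, y_airtime = 4.
Δz = y_airtime·Δb = 4 × (-2) = -8, so new z* = 2830 − 8 = 2822.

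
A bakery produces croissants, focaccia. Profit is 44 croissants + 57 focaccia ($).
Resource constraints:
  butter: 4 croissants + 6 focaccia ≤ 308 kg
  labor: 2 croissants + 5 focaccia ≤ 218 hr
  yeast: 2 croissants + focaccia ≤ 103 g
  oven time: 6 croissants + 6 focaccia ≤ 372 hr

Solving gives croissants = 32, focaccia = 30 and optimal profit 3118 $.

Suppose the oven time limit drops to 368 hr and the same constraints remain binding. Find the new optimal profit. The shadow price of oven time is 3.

3106

Δb = -4, so new z* = 3118 + (3)·(-4) = 3118 − 12 = 3106.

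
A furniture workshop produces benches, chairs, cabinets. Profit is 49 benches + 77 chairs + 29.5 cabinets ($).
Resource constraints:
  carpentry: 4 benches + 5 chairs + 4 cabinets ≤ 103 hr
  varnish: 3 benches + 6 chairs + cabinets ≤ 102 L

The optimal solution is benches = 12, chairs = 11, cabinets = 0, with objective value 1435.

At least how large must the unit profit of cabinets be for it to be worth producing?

At the optimum: carpentry uses 103 of 103 (binding); varnish uses 102 of 102 (binding).
From A_Bᵀ y = c: 4·y_carpentry + 3·y_varnish = 49; 5·y_carpentry + 6·y_varnish = 77.
Solving: y_carpentry = 7, y_varnish = 7.
cabinets enters the basis when its profit ≥ yᵀa₃ = 7·4 + 7·1 = 35.

35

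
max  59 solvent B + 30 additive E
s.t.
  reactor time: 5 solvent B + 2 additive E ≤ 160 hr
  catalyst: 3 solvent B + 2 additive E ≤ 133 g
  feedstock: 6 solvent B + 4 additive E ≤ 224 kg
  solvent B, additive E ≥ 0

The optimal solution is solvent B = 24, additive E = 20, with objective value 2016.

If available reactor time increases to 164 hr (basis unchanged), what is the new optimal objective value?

At the optimum: reactor time uses 160 of 160 (binding); catalyst uses 112 of 133 (slack = 21); feedstock uses 224 of 224 (binding).
Slack constraints have shadow price 0 (complementary slackness).
From A_Bᵀ y = c: 5·y_reactor time + 6·y_feedstock = 59; 2·y_reactor time + 4·y_feedstock = 30.
This yields shadow prices y_reactor time = 7, y_feedstock = 4.
Δz = y_reactor time·Δb = 7 × (4) = 28, so new z* = 2016 + 28 = 2044.

2044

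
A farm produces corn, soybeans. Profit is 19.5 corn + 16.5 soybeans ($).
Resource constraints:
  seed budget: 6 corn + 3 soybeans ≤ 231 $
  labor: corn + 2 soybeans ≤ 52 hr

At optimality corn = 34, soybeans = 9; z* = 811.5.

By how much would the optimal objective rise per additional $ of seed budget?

2.5

At the optimum: seed budget uses 231 of 231 (binding); labor uses 52 of 52 (binding).
From A_Bᵀ y = c: 6·y_seed budget + 1·y_labor = 19.5; 3·y_seed budget + 2·y_labor = 16.5.
→ y_seed budget = 2.5 and y_labor = 4.5.
Shadow price of seed budget = 2.5.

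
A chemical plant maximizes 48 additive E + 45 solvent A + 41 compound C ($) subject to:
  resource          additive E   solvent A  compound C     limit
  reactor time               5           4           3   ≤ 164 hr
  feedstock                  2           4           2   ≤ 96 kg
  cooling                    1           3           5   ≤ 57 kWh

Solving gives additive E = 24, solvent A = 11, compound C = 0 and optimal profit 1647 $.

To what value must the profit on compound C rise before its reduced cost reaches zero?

42

At the optimum: reactor time uses 164 of 164 (binding); feedstock uses 92 of 96 (slack = 4); cooling uses 57 of 57 (binding).
By complementary slackness, y = 0 for the non-binding constraint.
Dual feasibility on the basic columns requires 5·y_reactor time + 1·y_cooling = 48, 4·y_reactor time + 3·y_cooling = 45.
→ y_reactor time = 9 and y_cooling = 3.
compound C enters the basis when its profit ≥ yᵀa₃ = 9·3 + 3·5 = 42.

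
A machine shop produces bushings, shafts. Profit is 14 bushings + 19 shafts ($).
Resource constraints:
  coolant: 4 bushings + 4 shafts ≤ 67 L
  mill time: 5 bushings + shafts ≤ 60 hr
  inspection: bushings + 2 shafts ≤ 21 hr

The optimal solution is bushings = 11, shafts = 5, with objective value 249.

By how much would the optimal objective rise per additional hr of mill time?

At the optimum: coolant uses 64 of 67 (slack = 3); mill time uses 60 of 60 (binding); inspection uses 21 of 21 (binding).
By complementary slackness, y = 0 for the non-binding constraint.
Dual feasibility on the basic columns requires 5·y_mill time + 1·y_inspection = 14, 1·y_mill time + 2·y_inspection = 19.
→ y_mill time = 1 and y_inspection = 9.
Shadow price of mill time = 1.

1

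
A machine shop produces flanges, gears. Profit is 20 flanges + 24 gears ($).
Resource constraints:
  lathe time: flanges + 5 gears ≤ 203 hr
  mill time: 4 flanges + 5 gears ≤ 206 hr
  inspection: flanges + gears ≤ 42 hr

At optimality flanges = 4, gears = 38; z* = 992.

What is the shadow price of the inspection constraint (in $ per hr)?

Check each constraint at x*: lathe time 194/203 (slack 9); mill time 206/206 (tight); inspection 42/42 (tight).
Slack constraints have shadow price 0 (complementary slackness).
Dual feasibility on the basic columns requires 4·y_mill time + 1·y_inspection = 20, 5·y_mill time + 1·y_inspection = 24.
→ y_mill time = 4 and y_inspection = 4.
Shadow price of inspection = 4.

4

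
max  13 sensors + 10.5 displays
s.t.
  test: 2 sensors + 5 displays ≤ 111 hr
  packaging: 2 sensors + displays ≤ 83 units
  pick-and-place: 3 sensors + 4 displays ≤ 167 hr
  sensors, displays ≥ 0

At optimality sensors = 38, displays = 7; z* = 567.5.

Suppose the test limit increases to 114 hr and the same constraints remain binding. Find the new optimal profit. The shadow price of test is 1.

Δb = 3, so new z* = 567.5 + (1)·(3) = 567.5 + 3 = 570.5.

570.5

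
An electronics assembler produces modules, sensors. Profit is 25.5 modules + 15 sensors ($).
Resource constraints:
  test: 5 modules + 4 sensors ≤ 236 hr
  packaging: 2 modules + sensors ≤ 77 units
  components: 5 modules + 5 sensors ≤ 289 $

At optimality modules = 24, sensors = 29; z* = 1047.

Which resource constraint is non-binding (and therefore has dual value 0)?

test: 236/236 (binding)
packaging: 77/77 (binding)
components: 265/289 (slack 24)
By complementary slackness, a constraint with positive slack has shadow price 0 → components.

components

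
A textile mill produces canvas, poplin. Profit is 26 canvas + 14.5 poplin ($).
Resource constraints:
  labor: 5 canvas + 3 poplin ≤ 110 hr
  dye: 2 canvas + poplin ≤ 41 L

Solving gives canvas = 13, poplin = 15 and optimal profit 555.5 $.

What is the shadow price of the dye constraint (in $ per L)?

Check each constraint at x*: labor 110/110 (tight); dye 41/41 (tight).
Dual feasibility on the basic columns requires 5·y_labor + 2·y_dye = 26, 3·y_labor + 1·y_dye = 14.5.
Solving: y_labor = 3, y_dye = 5.5.
Shadow price of dye = 5.5.

5.5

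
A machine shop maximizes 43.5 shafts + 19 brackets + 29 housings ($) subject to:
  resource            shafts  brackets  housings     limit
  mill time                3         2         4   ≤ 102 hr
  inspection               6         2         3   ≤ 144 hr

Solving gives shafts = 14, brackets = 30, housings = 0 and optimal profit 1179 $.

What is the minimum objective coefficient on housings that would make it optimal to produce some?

33

At the optimum: mill time uses 102 of 102 (binding); inspection uses 144 of 144 (binding).
Dual feasibility on the basic columns requires 3·y_mill time + 6·y_inspection = 43.5, 2·y_mill time + 2·y_inspection = 19.
This yields shadow prices y_mill time = 4.5, y_inspection = 5.
housings enters the basis when its profit ≥ yᵀa₃ = 4.5·4 + 5·3 = 33.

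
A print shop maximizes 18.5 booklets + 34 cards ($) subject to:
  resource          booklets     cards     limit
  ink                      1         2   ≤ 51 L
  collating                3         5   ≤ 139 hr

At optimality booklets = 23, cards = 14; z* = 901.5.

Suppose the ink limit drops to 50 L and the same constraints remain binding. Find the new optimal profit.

892

Check each constraint at x*: ink 51/51 (tight); collating 139/139 (tight).
From A_Bᵀ y = c: 1·y_ink + 3·y_collating = 18.5; 2·y_ink + 5·y_collating = 34.
This yields shadow prices y_ink = 9.5, y_collating = 3.
Δz = y_ink·Δb = 9.5 × (-1) = -9.5, so new z* = 901.5 − 9.5 = 892.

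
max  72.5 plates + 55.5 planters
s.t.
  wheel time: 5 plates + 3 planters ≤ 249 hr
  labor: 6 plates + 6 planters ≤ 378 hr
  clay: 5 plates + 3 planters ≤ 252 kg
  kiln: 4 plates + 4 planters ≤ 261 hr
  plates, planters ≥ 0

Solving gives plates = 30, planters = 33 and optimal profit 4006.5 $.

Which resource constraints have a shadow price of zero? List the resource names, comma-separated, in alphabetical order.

wheel time: 249/249 (binding)
labor: 378/378 (binding)
clay: 249/252 (slack 3)
kiln: 252/261 (slack 9)
By complementary slackness, a constraint with positive slack has shadow price 0 → clay, kiln.

clay, kiln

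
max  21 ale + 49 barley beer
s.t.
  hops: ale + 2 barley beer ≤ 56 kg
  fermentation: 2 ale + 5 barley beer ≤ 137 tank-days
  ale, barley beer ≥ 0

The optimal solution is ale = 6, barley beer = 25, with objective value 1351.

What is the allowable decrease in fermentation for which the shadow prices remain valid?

Binding constraints: hops, fermentation. The basis is B = [[1,2],[2,5]] with det 1.
Per unit decrease in fermentation, x* moves by d = (2, -1).
The basis stays optimal until barley beer reaches 0; allowable decrease = 25 tank-days.

25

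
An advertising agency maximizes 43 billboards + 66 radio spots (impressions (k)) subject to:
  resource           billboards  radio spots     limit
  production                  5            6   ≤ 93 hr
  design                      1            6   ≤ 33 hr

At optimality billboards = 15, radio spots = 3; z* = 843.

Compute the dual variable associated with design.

At the optimum: production uses 93 of 93 (binding); design uses 33 of 33 (binding).
The binding rows give the dual system: 5·y_production + 1·y_design = 43 and 6·y_production + 6·y_design = 66.
→ y_production = 8 and y_design = 3.
Shadow price of design = 3.

3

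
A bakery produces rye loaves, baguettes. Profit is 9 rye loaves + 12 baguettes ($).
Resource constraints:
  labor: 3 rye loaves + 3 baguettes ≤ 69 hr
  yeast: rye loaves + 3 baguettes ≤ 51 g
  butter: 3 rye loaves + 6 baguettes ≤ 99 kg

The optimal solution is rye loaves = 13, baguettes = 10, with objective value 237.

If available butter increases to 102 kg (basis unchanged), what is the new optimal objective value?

At the optimum: labor uses 69 of 69 (binding); yeast uses 43 of 51 (slack = 8); butter uses 99 of 99 (binding).
Since yeast is not tight, its dual is 0.
From A_Bᵀ y = c: 3·y_labor + 3·y_butter = 9; 3·y_labor + 6·y_butter = 12.
This yields shadow prices y_labor = 2, y_butter = 1.
Δz = y_butter·Δb = 1 × (3) = 3, so new z* = 237 + 3 = 240.

240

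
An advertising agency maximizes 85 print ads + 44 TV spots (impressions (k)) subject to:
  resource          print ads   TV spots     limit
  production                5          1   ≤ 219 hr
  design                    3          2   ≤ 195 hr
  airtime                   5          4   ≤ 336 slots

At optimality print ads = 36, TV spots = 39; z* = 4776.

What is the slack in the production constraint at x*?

production used = 5·36 + 1·39 = 219; slack = 219 − 219 = 0.

0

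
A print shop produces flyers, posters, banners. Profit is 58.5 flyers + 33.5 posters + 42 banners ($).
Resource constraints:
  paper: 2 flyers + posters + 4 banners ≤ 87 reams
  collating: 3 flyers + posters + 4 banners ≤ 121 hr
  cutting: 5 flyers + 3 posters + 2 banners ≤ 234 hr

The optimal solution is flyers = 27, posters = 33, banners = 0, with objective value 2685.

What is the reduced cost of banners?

-7

At the optimum: paper uses 87 of 87 (binding); collating uses 114 of 121 (slack = 7); cutting uses 234 of 234 (binding).
By complementary slackness, y = 0 for the non-binding constraint.
From A_Bᵀ y = c: 2·y_paper + 5·y_cutting = 58.5; 1·y_paper + 3·y_cutting = 33.5.
→ y_paper = 8 and y_cutting = 8.5.
Reduced cost of banners: c₃ − yᵀa₃ = 42 − (8·4 + 8.5·2) = 42 − 49 = -7.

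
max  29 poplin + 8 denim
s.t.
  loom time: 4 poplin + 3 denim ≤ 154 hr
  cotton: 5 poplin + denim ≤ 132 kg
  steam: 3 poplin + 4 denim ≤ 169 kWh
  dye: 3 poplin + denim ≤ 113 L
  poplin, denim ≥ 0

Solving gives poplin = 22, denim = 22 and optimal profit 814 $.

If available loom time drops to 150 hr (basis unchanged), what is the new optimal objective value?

810

At the optimum: loom time uses 154 of 154 (binding); cotton uses 132 of 132 (binding); steam uses 154 of 169 (slack = 15); dye uses 88 of 113 (slack = 25).
By complementary slackness, y = 0 for the non-binding constraints.
From A_Bᵀ y = c: 4·y_loom time + 5·y_cotton = 29; 3·y_loom time + 1·y_cotton = 8.
→ y_loom time = 1 and y_cotton = 5.
Δz = y_loom time·Δb = 1 × (-4) = -4, so new z* = 814 − 4 = 810.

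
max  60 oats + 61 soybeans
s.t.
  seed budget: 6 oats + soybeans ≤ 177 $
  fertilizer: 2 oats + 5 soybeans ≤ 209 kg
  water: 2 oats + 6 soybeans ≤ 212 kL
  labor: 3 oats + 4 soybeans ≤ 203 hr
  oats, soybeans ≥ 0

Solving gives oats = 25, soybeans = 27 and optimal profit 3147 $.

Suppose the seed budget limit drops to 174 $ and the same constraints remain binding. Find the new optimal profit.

3126

Check each constraint at x*: seed budget 177/177 (tight); fertilizer 185/209 (slack 24); water 212/212 (tight); labor 183/203 (slack 20).
Since fertilizer, labor are not tight, their duals are 0.
Dual feasibility on the basic columns requires 6·y_seed budget + 2·y_water = 60, 1·y_seed budget + 6·y_water = 61.
Solving: y_seed budget = 7, y_water = 9.
Δz = y_seed budget·Δb = 7 × (-3) = -21, so new z* = 3147 − 21 = 3126.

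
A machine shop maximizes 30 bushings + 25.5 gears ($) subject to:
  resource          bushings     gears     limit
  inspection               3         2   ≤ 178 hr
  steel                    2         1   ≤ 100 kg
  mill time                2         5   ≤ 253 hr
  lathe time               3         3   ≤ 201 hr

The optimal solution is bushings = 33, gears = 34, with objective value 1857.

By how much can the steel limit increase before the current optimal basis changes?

Binding constraints: steel, lathe time. The basis is B = [[2,1],[3,3]] with det 3.
Per unit increase in steel, x* moves by d = (1, -1).
The basis stays optimal until inspection becomes binding; allowable increase = 11 kg.

11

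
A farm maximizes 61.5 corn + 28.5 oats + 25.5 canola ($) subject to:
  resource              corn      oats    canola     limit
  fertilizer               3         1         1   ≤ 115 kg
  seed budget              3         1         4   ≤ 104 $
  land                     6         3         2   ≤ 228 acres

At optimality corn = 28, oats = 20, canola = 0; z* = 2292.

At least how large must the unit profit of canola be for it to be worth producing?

Binding: seed budget and land. Non-binding: fertilizer (11 unused).
Slack constraints have shadow price 0 (complementary slackness).
Dual feasibility on the basic columns requires 3·y_seed budget + 6·y_land = 61.5, 1·y_seed budget + 3·y_land = 28.5.
Solving: y_seed budget = 4.5, y_land = 8.
canola enters the basis when its profit ≥ yᵀa₃ = 4.5·4 + 8·2 = 34.

34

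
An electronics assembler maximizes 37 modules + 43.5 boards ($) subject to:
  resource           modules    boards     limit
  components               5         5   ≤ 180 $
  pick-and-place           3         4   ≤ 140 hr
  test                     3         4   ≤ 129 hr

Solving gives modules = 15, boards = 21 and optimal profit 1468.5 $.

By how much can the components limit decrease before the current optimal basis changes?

18.75

Binding constraints: components, test. The basis is B = [[5,5],[3,4]] with det 5.
Per unit decrease in components, x* moves by d = (-0.8, 0.6).
The basis stays optimal until modules reaches 0; allowable decrease = 18.75 $.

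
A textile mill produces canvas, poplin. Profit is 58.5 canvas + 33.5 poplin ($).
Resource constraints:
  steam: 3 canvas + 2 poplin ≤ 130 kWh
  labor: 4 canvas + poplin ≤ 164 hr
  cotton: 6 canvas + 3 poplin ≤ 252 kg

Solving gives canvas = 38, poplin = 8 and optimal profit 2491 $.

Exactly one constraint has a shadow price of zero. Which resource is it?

steam: 130/130 (binding)
labor: 160/164 (slack 4)
cotton: 252/252 (binding)
By complementary slackness, a constraint with positive slack has shadow price 0 → labor.

labor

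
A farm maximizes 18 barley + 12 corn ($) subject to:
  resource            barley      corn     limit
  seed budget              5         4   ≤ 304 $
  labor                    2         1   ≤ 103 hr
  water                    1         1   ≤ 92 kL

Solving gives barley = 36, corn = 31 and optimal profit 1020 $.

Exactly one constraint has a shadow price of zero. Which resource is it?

water

seed budget: 304/304 (binding)
labor: 103/103 (binding)
water: 67/92 (slack 25)
By complementary slackness, a constraint with positive slack has shadow price 0 → water.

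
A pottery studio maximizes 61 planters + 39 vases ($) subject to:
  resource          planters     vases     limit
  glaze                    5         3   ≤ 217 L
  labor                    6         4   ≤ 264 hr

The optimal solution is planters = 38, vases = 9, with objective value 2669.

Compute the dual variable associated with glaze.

Both glaze and labor are binding at x*.
From A_Bᵀ y = c: 5·y_glaze + 6·y_labor = 61; 3·y_glaze + 4·y_labor = 39.
This yields shadow prices y_glaze = 5, y_labor = 6.
Shadow price of glaze = 5.

5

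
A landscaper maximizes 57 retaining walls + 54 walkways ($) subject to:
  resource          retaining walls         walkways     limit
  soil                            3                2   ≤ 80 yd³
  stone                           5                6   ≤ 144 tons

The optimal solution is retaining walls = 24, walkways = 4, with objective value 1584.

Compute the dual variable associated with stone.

At the optimum: soil uses 80 of 80 (binding); stone uses 144 of 144 (binding).
Dual feasibility on the basic columns requires 3·y_soil + 5·y_stone = 57, 2·y_soil + 6·y_stone = 54.
This yields shadow prices y_soil = 9, y_stone = 6.
Shadow price of stone = 6.

6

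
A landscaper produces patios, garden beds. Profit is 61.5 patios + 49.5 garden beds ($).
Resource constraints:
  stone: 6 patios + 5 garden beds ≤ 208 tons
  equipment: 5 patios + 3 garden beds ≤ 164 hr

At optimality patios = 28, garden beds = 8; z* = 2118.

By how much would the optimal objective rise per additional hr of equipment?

Check each constraint at x*: stone 208/208 (tight); equipment 164/164 (tight).
The binding rows give the dual system: 6·y_stone + 5·y_equipment = 61.5 and 5·y_stone + 3·y_equipment = 49.5.
→ y_stone = 9 and y_equipment = 1.5.
Shadow price of equipment = 1.5.

1.5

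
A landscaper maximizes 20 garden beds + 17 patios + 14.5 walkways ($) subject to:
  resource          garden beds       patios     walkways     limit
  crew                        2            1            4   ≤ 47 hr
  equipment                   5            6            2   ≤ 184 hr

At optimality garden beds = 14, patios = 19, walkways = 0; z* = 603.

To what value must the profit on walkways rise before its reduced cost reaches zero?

Check each constraint at x*: crew 47/47 (tight); equipment 184/184 (tight).
Dual feasibility on the basic columns requires 2·y_crew + 5·y_equipment = 20, 1·y_crew + 6·y_equipment = 17.
Solving: y_crew = 5, y_equipment = 2.
walkways enters the basis when its profit ≥ yᵀa₃ = 5·4 + 2·2 = 24.

24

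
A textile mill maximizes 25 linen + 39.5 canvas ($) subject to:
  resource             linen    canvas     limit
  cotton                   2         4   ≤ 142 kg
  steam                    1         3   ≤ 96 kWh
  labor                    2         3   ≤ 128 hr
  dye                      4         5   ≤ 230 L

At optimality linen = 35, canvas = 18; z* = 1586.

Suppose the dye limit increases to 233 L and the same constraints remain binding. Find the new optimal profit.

Binding: cotton and dye. Non-binding: steam (7 unused), labor (4 unused).
Slack constraints have shadow price 0 (complementary slackness).
From A_Bᵀ y = c: 2·y_cotton + 4·y_dye = 25; 4·y_cotton + 5·y_dye = 39.5.
This yields shadow prices y_cotton = 5.5, y_dye = 3.5.
Δz = y_dye·Δb = 3.5 × (3) = 10.5, so new z* = 1586 + 10.5 = 1596.5.

1596.5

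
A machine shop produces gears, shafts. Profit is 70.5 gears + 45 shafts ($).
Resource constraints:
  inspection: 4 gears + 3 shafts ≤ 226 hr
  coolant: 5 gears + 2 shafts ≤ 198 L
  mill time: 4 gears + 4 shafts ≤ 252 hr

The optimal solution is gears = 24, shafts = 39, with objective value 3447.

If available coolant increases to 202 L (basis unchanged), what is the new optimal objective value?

3481

At the optimum: inspection uses 213 of 226 (slack = 13); coolant uses 198 of 198 (binding); mill time uses 252 of 252 (binding).
Since inspection is not tight, its dual is 0.
From A_Bᵀ y = c: 5·y_coolant + 4·y_mill time = 70.5; 2·y_coolant + 4·y_mill time = 45.
This yields shadow prices y_coolant = 8.5, y_mill time = 7.
Δz = y_coolant·Δb = 8.5 × (4) = 34, so new z* = 3447 + 34 = 3481.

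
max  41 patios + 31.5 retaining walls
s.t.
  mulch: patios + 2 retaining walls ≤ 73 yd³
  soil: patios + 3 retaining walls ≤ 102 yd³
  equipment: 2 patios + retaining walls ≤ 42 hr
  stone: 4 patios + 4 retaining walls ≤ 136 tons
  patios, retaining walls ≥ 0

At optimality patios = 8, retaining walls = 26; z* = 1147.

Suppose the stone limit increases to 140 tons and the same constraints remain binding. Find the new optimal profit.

1169

Check each constraint at x*: mulch 60/73 (slack 13); soil 86/102 (slack 16); equipment 42/42 (tight); stone 136/136 (tight).
Slack constraints have shadow price 0 (complementary slackness).
From A_Bᵀ y = c: 2·y_equipment + 4·y_stone = 41; 1·y_equipment + 4·y_stone = 31.5.
This yields shadow prices y_equipment = 9.5, y_stone = 5.5.
Δz = y_stone·Δb = 5.5 × (4) = 22, so new z* = 1147 + 22 = 1169.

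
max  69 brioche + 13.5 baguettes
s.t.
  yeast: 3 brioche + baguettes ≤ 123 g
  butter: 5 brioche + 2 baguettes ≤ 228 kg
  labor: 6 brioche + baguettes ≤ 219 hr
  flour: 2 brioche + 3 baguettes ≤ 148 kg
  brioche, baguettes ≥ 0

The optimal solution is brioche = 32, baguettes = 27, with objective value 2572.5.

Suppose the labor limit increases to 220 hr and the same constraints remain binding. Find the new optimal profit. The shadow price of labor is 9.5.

2582

Δb = 1, so new z* = 2572.5 + (9.5)·(1) = 2572.5 + 9.5 = 2582.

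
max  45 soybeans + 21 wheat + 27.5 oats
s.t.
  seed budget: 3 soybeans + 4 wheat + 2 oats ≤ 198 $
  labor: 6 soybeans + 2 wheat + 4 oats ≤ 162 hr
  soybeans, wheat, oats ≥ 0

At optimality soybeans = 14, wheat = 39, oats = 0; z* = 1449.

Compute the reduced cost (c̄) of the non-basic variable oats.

Both seed budget and labor are binding at x*.
The binding rows give the dual system: 3·y_seed budget + 6·y_labor = 45 and 4·y_seed budget + 2·y_labor = 21.
This yields shadow prices y_seed budget = 2, y_labor = 6.5.
Reduced cost of oats: c₃ − yᵀa₃ = 27.5 − (2·2 + 6.5·4) = 27.5 − 30 = -2.5.

-2.5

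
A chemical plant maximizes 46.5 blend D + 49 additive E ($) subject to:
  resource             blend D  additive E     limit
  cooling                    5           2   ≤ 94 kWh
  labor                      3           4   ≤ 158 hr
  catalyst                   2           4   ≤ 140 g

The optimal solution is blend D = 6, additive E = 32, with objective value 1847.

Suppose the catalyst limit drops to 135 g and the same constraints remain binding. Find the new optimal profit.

Binding: cooling and catalyst. Non-binding: labor (12 unused).
Slack constraints have shadow price 0 (complementary slackness).
The binding rows give the dual system: 5·y_cooling + 2·y_catalyst = 46.5 and 2·y_cooling + 4·y_catalyst = 49.
→ y_cooling = 5.5 and y_catalyst = 9.5.
Δz = y_catalyst·Δb = 9.5 × (-5) = -47.5, so new z* = 1847 − 47.5 = 1799.5.

1799.5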